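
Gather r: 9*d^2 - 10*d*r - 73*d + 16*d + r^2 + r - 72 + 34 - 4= 9*d^2 - 57*d + r^2 + r*(1 - 10*d) - 42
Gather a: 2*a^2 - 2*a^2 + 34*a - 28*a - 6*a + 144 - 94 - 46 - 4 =0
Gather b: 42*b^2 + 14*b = 42*b^2 + 14*b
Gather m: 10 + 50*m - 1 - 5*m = 45*m + 9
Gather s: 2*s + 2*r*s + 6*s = s*(2*r + 8)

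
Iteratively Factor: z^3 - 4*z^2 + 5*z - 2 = (z - 1)*(z^2 - 3*z + 2) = (z - 1)^2*(z - 2)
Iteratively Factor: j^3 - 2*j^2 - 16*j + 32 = (j + 4)*(j^2 - 6*j + 8) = (j - 4)*(j + 4)*(j - 2)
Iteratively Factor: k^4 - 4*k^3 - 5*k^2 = (k + 1)*(k^3 - 5*k^2) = k*(k + 1)*(k^2 - 5*k) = k^2*(k + 1)*(k - 5)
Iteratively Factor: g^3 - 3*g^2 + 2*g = (g - 2)*(g^2 - g) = g*(g - 2)*(g - 1)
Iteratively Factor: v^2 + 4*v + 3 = (v + 3)*(v + 1)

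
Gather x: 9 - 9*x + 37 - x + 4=50 - 10*x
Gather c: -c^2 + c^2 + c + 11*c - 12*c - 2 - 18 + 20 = 0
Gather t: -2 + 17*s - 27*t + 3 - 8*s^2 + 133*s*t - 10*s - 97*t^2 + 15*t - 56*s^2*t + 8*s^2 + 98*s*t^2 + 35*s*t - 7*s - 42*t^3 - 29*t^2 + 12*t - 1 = -42*t^3 + t^2*(98*s - 126) + t*(-56*s^2 + 168*s)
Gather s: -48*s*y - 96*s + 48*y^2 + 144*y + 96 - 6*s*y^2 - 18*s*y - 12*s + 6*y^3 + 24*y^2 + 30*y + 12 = s*(-6*y^2 - 66*y - 108) + 6*y^3 + 72*y^2 + 174*y + 108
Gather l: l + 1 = l + 1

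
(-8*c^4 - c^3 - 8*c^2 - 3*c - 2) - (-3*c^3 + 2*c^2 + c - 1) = -8*c^4 + 2*c^3 - 10*c^2 - 4*c - 1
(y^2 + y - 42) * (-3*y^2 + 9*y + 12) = -3*y^4 + 6*y^3 + 147*y^2 - 366*y - 504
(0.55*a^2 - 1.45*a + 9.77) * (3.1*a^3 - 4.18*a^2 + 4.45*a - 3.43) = 1.705*a^5 - 6.794*a^4 + 38.7955*a^3 - 49.1776*a^2 + 48.45*a - 33.5111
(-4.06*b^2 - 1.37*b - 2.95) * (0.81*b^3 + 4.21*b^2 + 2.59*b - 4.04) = -3.2886*b^5 - 18.2023*b^4 - 18.6726*b^3 + 0.4346*b^2 - 2.1057*b + 11.918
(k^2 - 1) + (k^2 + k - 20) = 2*k^2 + k - 21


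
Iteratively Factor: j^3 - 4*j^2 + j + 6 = (j - 2)*(j^2 - 2*j - 3) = (j - 3)*(j - 2)*(j + 1)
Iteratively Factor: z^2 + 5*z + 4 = (z + 1)*(z + 4)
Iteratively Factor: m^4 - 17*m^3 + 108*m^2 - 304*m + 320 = (m - 5)*(m^3 - 12*m^2 + 48*m - 64) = (m - 5)*(m - 4)*(m^2 - 8*m + 16) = (m - 5)*(m - 4)^2*(m - 4)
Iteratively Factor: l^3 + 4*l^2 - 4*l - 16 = (l + 2)*(l^2 + 2*l - 8) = (l - 2)*(l + 2)*(l + 4)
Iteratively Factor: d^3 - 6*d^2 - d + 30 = (d - 5)*(d^2 - d - 6) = (d - 5)*(d - 3)*(d + 2)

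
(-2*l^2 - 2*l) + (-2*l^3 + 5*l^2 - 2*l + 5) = -2*l^3 + 3*l^2 - 4*l + 5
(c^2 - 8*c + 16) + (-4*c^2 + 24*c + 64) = -3*c^2 + 16*c + 80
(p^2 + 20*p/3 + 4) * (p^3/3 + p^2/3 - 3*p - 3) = p^5/3 + 23*p^4/9 + 5*p^3/9 - 65*p^2/3 - 32*p - 12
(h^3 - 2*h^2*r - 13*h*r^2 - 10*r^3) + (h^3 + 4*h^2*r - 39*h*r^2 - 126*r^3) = 2*h^3 + 2*h^2*r - 52*h*r^2 - 136*r^3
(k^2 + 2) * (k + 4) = k^3 + 4*k^2 + 2*k + 8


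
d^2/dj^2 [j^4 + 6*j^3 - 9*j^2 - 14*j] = 12*j^2 + 36*j - 18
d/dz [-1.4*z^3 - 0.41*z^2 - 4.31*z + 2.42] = -4.2*z^2 - 0.82*z - 4.31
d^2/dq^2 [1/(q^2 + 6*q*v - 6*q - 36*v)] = 2*(-q^2 - 6*q*v + 6*q + 36*v + 4*(q + 3*v - 3)^2)/(q^2 + 6*q*v - 6*q - 36*v)^3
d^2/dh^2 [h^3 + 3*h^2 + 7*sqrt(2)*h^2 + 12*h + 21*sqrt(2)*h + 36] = 6*h + 6 + 14*sqrt(2)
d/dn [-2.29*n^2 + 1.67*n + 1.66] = 1.67 - 4.58*n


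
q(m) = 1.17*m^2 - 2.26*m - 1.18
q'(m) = 2.34*m - 2.26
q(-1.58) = 5.31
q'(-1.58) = -5.96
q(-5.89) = 52.72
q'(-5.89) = -16.04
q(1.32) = -2.12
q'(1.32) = 0.83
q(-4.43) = 31.79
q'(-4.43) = -12.63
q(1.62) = -1.77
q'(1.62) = 1.53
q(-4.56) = 33.45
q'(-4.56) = -12.93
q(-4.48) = 32.43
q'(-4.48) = -12.74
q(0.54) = -2.06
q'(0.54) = -1.00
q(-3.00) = 16.13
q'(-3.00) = -9.28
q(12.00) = 140.18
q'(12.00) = 25.82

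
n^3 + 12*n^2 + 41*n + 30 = (n + 1)*(n + 5)*(n + 6)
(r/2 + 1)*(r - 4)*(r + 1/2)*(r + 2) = r^4/2 + r^3/4 - 6*r^2 - 11*r - 4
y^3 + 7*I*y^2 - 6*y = y*(y + I)*(y + 6*I)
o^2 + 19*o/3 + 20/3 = (o + 4/3)*(o + 5)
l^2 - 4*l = l*(l - 4)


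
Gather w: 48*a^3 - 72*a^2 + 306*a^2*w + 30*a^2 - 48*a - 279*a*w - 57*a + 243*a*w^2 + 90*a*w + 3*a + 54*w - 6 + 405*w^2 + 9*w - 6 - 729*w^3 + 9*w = 48*a^3 - 42*a^2 - 102*a - 729*w^3 + w^2*(243*a + 405) + w*(306*a^2 - 189*a + 72) - 12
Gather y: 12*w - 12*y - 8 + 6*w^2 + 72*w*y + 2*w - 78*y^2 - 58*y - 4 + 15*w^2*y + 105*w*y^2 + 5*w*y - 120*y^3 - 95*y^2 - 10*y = 6*w^2 + 14*w - 120*y^3 + y^2*(105*w - 173) + y*(15*w^2 + 77*w - 80) - 12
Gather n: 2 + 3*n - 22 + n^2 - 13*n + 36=n^2 - 10*n + 16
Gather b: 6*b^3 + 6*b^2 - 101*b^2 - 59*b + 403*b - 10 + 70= 6*b^3 - 95*b^2 + 344*b + 60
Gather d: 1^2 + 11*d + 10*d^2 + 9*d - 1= 10*d^2 + 20*d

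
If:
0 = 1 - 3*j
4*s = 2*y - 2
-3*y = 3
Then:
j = 1/3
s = -1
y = -1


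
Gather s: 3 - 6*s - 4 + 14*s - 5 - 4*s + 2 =4*s - 4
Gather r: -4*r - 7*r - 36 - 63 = -11*r - 99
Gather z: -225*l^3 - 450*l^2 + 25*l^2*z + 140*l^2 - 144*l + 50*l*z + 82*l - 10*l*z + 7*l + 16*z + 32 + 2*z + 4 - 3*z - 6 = -225*l^3 - 310*l^2 - 55*l + z*(25*l^2 + 40*l + 15) + 30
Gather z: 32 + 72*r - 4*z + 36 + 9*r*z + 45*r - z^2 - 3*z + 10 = 117*r - z^2 + z*(9*r - 7) + 78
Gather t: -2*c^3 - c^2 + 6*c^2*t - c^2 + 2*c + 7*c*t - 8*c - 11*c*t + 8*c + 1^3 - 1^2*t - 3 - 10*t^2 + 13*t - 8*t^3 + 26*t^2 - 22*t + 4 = -2*c^3 - 2*c^2 + 2*c - 8*t^3 + 16*t^2 + t*(6*c^2 - 4*c - 10) + 2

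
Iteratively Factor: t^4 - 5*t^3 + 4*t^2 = (t)*(t^3 - 5*t^2 + 4*t) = t*(t - 1)*(t^2 - 4*t) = t^2*(t - 1)*(t - 4)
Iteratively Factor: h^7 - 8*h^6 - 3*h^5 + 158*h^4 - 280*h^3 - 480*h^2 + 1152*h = (h + 2)*(h^6 - 10*h^5 + 17*h^4 + 124*h^3 - 528*h^2 + 576*h) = (h - 3)*(h + 2)*(h^5 - 7*h^4 - 4*h^3 + 112*h^2 - 192*h) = h*(h - 3)*(h + 2)*(h^4 - 7*h^3 - 4*h^2 + 112*h - 192) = h*(h - 3)*(h + 2)*(h + 4)*(h^3 - 11*h^2 + 40*h - 48) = h*(h - 4)*(h - 3)*(h + 2)*(h + 4)*(h^2 - 7*h + 12) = h*(h - 4)^2*(h - 3)*(h + 2)*(h + 4)*(h - 3)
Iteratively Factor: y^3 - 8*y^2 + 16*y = (y - 4)*(y^2 - 4*y) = (y - 4)^2*(y)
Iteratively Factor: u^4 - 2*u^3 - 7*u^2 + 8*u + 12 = (u - 3)*(u^3 + u^2 - 4*u - 4) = (u - 3)*(u + 2)*(u^2 - u - 2) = (u - 3)*(u - 2)*(u + 2)*(u + 1)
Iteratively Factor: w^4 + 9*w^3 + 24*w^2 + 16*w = (w + 4)*(w^3 + 5*w^2 + 4*w) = (w + 4)^2*(w^2 + w) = w*(w + 4)^2*(w + 1)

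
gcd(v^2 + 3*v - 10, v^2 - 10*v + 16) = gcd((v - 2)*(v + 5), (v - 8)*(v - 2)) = v - 2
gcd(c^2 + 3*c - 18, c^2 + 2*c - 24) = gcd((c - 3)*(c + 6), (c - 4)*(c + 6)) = c + 6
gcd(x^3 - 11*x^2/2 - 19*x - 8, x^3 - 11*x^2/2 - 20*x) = x - 8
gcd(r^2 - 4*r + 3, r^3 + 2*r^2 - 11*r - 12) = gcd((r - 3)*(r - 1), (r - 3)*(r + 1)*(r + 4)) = r - 3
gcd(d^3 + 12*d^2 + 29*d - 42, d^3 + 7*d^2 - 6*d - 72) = d + 6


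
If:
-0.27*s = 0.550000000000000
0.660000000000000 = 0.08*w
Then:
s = -2.04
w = 8.25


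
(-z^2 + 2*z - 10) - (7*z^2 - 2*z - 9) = -8*z^2 + 4*z - 1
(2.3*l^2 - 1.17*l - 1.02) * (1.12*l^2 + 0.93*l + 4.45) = 2.576*l^4 + 0.8286*l^3 + 8.0045*l^2 - 6.1551*l - 4.539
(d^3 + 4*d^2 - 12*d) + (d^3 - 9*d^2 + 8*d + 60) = 2*d^3 - 5*d^2 - 4*d + 60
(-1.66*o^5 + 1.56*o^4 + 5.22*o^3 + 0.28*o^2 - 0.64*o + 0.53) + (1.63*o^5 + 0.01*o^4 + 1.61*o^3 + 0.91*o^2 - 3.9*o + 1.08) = -0.03*o^5 + 1.57*o^4 + 6.83*o^3 + 1.19*o^2 - 4.54*o + 1.61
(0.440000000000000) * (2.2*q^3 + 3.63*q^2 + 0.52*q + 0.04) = 0.968*q^3 + 1.5972*q^2 + 0.2288*q + 0.0176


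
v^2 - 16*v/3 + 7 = (v - 3)*(v - 7/3)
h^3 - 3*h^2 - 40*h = h*(h - 8)*(h + 5)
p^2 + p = p*(p + 1)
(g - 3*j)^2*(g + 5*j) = g^3 - g^2*j - 21*g*j^2 + 45*j^3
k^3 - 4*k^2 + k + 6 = (k - 3)*(k - 2)*(k + 1)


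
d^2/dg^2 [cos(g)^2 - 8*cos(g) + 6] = 8*cos(g) - 2*cos(2*g)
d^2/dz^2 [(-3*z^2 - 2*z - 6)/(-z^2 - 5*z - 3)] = 2*(-13*z^3 - 9*z^2 + 72*z + 129)/(z^6 + 15*z^5 + 84*z^4 + 215*z^3 + 252*z^2 + 135*z + 27)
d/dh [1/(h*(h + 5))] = (-2*h - 5)/(h^2*(h^2 + 10*h + 25))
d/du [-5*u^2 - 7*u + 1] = -10*u - 7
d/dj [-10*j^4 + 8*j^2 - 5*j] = -40*j^3 + 16*j - 5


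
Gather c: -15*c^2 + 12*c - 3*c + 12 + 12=-15*c^2 + 9*c + 24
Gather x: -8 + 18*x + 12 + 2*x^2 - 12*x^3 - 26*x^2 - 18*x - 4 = -12*x^3 - 24*x^2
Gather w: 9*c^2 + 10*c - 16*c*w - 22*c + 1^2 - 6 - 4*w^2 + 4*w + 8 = 9*c^2 - 12*c - 4*w^2 + w*(4 - 16*c) + 3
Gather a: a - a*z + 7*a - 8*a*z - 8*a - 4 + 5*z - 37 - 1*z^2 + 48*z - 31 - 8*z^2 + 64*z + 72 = -9*a*z - 9*z^2 + 117*z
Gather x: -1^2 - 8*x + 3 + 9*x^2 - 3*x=9*x^2 - 11*x + 2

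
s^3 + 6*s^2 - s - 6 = (s - 1)*(s + 1)*(s + 6)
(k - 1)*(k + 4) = k^2 + 3*k - 4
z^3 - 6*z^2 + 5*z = z*(z - 5)*(z - 1)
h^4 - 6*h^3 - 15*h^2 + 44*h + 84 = (h - 7)*(h - 3)*(h + 2)^2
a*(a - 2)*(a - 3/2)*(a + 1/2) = a^4 - 3*a^3 + 5*a^2/4 + 3*a/2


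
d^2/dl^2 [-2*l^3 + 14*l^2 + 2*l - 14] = 28 - 12*l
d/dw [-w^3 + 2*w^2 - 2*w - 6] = -3*w^2 + 4*w - 2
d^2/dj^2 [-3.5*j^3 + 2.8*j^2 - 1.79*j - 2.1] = 5.6 - 21.0*j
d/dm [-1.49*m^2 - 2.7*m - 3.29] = -2.98*m - 2.7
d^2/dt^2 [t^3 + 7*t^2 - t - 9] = 6*t + 14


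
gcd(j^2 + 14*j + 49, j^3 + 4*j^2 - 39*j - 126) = j + 7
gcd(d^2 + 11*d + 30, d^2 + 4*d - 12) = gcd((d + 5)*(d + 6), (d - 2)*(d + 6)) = d + 6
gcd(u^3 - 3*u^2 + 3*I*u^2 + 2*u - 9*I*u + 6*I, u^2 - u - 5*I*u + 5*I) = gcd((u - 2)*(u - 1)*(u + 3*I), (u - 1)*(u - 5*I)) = u - 1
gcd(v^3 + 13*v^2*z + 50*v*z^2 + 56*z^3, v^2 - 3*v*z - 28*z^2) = v + 4*z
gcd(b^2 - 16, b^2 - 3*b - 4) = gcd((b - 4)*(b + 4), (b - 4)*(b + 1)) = b - 4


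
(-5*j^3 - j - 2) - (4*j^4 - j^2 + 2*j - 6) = -4*j^4 - 5*j^3 + j^2 - 3*j + 4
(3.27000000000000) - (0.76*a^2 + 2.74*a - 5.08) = -0.76*a^2 - 2.74*a + 8.35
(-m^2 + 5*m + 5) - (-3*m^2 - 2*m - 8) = 2*m^2 + 7*m + 13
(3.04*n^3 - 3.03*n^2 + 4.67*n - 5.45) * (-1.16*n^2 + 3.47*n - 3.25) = -3.5264*n^5 + 14.0636*n^4 - 25.8113*n^3 + 32.3744*n^2 - 34.089*n + 17.7125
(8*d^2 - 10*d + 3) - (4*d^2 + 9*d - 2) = 4*d^2 - 19*d + 5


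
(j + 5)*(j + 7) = j^2 + 12*j + 35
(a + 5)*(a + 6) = a^2 + 11*a + 30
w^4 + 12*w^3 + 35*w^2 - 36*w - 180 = (w - 2)*(w + 3)*(w + 5)*(w + 6)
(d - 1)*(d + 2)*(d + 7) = d^3 + 8*d^2 + 5*d - 14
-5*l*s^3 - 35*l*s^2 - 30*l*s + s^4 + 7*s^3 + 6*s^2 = s*(-5*l + s)*(s + 1)*(s + 6)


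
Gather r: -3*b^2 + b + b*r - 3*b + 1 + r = -3*b^2 - 2*b + r*(b + 1) + 1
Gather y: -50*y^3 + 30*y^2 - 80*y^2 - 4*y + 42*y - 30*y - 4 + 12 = -50*y^3 - 50*y^2 + 8*y + 8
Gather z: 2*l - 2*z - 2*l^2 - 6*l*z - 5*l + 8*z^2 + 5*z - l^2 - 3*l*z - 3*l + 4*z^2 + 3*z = -3*l^2 - 6*l + 12*z^2 + z*(6 - 9*l)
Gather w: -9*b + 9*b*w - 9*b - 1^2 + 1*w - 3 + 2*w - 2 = -18*b + w*(9*b + 3) - 6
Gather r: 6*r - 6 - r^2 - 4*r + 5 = -r^2 + 2*r - 1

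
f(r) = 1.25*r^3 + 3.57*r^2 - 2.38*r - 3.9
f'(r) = 3.75*r^2 + 7.14*r - 2.38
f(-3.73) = -10.22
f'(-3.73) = 23.16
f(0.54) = -3.95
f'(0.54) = 2.57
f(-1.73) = 4.43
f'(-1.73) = -3.51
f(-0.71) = -0.86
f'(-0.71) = -5.56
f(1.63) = 7.12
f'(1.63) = 19.22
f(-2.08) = 5.25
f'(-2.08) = -1.01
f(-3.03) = 1.31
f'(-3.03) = 10.41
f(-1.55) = 3.71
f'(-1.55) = -4.44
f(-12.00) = -1621.26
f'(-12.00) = 451.94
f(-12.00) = -1621.26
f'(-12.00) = 451.94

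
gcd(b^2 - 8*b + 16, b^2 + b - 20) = b - 4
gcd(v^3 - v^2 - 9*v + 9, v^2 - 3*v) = v - 3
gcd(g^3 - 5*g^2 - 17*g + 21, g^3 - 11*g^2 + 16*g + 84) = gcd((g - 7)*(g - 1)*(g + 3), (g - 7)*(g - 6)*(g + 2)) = g - 7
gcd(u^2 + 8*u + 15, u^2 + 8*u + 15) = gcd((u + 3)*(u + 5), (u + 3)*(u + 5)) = u^2 + 8*u + 15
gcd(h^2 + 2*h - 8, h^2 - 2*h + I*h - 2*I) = h - 2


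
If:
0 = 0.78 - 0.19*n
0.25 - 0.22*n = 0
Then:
No Solution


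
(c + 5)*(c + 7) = c^2 + 12*c + 35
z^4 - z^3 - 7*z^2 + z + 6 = (z - 3)*(z - 1)*(z + 1)*(z + 2)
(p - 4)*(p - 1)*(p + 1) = p^3 - 4*p^2 - p + 4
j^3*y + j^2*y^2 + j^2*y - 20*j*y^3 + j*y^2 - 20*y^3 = (j - 4*y)*(j + 5*y)*(j*y + y)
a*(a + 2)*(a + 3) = a^3 + 5*a^2 + 6*a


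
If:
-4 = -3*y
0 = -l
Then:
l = 0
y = 4/3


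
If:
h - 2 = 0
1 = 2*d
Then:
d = 1/2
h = 2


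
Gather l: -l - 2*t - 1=-l - 2*t - 1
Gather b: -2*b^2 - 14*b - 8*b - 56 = -2*b^2 - 22*b - 56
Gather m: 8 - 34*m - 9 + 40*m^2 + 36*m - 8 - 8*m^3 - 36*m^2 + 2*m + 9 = -8*m^3 + 4*m^2 + 4*m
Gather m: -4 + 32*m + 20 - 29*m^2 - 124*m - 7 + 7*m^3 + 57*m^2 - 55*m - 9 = 7*m^3 + 28*m^2 - 147*m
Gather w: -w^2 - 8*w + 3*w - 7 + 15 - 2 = -w^2 - 5*w + 6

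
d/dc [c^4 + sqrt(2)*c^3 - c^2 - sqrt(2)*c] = 4*c^3 + 3*sqrt(2)*c^2 - 2*c - sqrt(2)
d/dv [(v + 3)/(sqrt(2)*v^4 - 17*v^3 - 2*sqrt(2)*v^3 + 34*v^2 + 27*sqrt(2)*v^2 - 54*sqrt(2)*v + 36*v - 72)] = (sqrt(2)*v^4 - 17*v^3 - 2*sqrt(2)*v^3 + 34*v^2 + 27*sqrt(2)*v^2 - 54*sqrt(2)*v + 36*v - (v + 3)*(4*sqrt(2)*v^3 - 51*v^2 - 6*sqrt(2)*v^2 + 68*v + 54*sqrt(2)*v - 54*sqrt(2) + 36) - 72)/(sqrt(2)*v^4 - 17*v^3 - 2*sqrt(2)*v^3 + 34*v^2 + 27*sqrt(2)*v^2 - 54*sqrt(2)*v + 36*v - 72)^2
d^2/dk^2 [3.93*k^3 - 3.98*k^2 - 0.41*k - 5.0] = 23.58*k - 7.96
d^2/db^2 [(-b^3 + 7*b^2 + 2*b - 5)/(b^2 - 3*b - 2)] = 6*(4*b^3 + 3*b^2 + 15*b - 13)/(b^6 - 9*b^5 + 21*b^4 + 9*b^3 - 42*b^2 - 36*b - 8)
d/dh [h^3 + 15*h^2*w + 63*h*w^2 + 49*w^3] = 3*h^2 + 30*h*w + 63*w^2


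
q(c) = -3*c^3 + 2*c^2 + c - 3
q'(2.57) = -48.16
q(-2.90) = 84.09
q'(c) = -9*c^2 + 4*c + 1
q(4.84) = -291.45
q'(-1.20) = -16.76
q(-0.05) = -3.04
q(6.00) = -573.00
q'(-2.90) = -86.29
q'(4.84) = -190.47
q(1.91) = -14.70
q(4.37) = -210.80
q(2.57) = -38.14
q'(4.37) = -153.39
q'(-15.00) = -2084.00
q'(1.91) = -24.19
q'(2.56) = -47.74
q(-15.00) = 10557.00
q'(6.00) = -299.00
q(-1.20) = 3.86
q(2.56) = -37.66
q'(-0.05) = 0.78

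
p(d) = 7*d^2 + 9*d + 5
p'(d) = 14*d + 9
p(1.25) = 27.19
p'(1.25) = 26.50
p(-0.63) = 2.11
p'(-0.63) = 0.18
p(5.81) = 293.58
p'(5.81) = 90.34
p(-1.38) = 5.91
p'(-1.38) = -10.32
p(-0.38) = 2.59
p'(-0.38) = 3.68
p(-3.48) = 58.45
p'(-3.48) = -39.72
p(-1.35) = 5.61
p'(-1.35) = -9.90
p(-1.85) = 12.31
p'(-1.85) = -16.90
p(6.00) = 311.00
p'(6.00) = 93.00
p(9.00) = 653.00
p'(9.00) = 135.00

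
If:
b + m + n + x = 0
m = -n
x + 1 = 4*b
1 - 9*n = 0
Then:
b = 1/5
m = -1/9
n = 1/9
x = -1/5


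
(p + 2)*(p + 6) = p^2 + 8*p + 12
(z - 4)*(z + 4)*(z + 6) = z^3 + 6*z^2 - 16*z - 96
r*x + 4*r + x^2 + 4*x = (r + x)*(x + 4)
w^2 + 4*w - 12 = (w - 2)*(w + 6)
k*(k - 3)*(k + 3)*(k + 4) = k^4 + 4*k^3 - 9*k^2 - 36*k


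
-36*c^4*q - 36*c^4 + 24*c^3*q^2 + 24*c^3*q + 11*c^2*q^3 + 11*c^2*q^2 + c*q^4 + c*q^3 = (-c + q)*(6*c + q)^2*(c*q + c)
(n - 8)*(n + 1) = n^2 - 7*n - 8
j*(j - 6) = j^2 - 6*j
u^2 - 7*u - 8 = (u - 8)*(u + 1)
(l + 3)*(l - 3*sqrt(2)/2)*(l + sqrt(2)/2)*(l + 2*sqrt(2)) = l^4 + sqrt(2)*l^3 + 3*l^3 - 11*l^2/2 + 3*sqrt(2)*l^2 - 33*l/2 - 3*sqrt(2)*l - 9*sqrt(2)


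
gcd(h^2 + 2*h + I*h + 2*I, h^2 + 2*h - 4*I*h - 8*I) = h + 2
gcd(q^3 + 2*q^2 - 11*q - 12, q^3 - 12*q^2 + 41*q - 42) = q - 3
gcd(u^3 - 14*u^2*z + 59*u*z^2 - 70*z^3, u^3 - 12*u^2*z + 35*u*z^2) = u^2 - 12*u*z + 35*z^2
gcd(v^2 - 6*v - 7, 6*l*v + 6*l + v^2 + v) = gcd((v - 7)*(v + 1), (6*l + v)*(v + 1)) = v + 1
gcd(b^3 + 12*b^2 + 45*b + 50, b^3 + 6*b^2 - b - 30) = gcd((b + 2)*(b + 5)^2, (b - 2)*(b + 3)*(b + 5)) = b + 5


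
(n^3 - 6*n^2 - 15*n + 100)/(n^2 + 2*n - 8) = (n^2 - 10*n + 25)/(n - 2)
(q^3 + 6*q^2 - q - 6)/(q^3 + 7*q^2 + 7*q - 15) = (q^2 + 7*q + 6)/(q^2 + 8*q + 15)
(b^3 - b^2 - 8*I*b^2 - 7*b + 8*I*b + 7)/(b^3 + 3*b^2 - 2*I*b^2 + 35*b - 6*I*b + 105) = (b^2 - b*(1 + I) + I)/(b^2 + b*(3 + 5*I) + 15*I)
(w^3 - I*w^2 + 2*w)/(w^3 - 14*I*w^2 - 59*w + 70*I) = w*(w + I)/(w^2 - 12*I*w - 35)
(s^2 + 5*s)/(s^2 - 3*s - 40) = s/(s - 8)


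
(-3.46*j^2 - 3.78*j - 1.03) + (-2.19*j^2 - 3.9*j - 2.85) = -5.65*j^2 - 7.68*j - 3.88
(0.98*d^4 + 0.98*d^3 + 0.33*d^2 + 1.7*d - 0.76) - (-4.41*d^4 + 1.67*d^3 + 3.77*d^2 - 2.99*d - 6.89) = 5.39*d^4 - 0.69*d^3 - 3.44*d^2 + 4.69*d + 6.13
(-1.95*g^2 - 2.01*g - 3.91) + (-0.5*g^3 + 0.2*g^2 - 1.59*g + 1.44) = -0.5*g^3 - 1.75*g^2 - 3.6*g - 2.47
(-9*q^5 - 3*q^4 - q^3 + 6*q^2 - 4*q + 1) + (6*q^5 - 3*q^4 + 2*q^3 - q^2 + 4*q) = -3*q^5 - 6*q^4 + q^3 + 5*q^2 + 1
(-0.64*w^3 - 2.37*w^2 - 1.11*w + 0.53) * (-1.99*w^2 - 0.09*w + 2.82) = 1.2736*w^5 + 4.7739*w^4 + 0.6174*w^3 - 7.6382*w^2 - 3.1779*w + 1.4946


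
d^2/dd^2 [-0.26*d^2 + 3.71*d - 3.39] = -0.520000000000000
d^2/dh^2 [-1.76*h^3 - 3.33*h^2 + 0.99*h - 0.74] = -10.56*h - 6.66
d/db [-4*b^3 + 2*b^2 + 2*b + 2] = -12*b^2 + 4*b + 2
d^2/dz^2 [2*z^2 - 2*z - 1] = 4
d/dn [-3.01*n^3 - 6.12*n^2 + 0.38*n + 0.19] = -9.03*n^2 - 12.24*n + 0.38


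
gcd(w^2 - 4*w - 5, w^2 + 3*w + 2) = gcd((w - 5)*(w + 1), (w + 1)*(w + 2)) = w + 1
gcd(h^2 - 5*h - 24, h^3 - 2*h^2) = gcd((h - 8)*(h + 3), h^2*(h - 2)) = 1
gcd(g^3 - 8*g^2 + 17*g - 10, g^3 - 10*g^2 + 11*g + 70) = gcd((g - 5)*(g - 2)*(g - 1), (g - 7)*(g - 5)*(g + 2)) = g - 5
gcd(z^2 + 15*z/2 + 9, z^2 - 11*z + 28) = 1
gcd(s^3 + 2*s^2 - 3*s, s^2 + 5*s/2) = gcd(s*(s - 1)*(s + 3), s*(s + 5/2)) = s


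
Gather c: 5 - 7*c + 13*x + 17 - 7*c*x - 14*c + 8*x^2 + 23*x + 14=c*(-7*x - 21) + 8*x^2 + 36*x + 36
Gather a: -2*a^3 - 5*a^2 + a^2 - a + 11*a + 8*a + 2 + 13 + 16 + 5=-2*a^3 - 4*a^2 + 18*a + 36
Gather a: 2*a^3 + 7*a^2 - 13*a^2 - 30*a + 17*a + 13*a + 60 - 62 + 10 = 2*a^3 - 6*a^2 + 8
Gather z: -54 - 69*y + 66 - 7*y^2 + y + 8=-7*y^2 - 68*y + 20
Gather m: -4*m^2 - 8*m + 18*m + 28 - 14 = -4*m^2 + 10*m + 14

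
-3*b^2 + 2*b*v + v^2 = (-b + v)*(3*b + v)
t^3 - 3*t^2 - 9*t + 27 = (t - 3)^2*(t + 3)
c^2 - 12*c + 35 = (c - 7)*(c - 5)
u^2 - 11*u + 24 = (u - 8)*(u - 3)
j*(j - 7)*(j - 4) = j^3 - 11*j^2 + 28*j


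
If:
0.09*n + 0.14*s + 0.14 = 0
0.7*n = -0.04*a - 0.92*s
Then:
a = 4.22222222222222*s + 27.2222222222222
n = -1.55555555555556*s - 1.55555555555556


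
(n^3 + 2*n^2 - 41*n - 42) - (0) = n^3 + 2*n^2 - 41*n - 42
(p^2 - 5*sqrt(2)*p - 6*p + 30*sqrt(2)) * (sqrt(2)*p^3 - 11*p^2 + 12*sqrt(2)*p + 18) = sqrt(2)*p^5 - 21*p^4 - 6*sqrt(2)*p^4 + 67*sqrt(2)*p^3 + 126*p^3 - 402*sqrt(2)*p^2 - 102*p^2 - 90*sqrt(2)*p + 612*p + 540*sqrt(2)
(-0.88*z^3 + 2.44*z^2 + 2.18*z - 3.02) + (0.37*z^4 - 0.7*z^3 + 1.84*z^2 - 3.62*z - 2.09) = 0.37*z^4 - 1.58*z^3 + 4.28*z^2 - 1.44*z - 5.11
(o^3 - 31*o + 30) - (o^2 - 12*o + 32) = o^3 - o^2 - 19*o - 2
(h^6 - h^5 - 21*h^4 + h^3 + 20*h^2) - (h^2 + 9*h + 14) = h^6 - h^5 - 21*h^4 + h^3 + 19*h^2 - 9*h - 14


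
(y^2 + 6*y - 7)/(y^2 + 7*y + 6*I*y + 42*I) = (y - 1)/(y + 6*I)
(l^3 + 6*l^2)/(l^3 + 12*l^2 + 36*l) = l/(l + 6)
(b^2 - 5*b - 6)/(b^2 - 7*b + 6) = (b + 1)/(b - 1)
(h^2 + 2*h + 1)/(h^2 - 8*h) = (h^2 + 2*h + 1)/(h*(h - 8))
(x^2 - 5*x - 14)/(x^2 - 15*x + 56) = (x + 2)/(x - 8)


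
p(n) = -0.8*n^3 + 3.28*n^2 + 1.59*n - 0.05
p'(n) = -2.4*n^2 + 6.56*n + 1.59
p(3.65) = 10.55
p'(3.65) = -6.44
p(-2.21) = 21.09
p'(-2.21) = -24.63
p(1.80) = 8.77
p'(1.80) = 5.62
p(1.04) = 4.25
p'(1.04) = 5.82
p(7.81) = -168.67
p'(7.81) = -93.57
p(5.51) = -25.54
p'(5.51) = -35.13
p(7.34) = -128.02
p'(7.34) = -79.56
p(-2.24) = 21.84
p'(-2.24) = -25.15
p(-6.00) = 281.29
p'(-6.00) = -124.17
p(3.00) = 12.64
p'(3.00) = -0.33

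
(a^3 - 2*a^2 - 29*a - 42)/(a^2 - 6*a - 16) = (a^2 - 4*a - 21)/(a - 8)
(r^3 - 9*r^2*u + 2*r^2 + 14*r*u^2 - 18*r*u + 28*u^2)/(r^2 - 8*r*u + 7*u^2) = (r^2 - 2*r*u + 2*r - 4*u)/(r - u)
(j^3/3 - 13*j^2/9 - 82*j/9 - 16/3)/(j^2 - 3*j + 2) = (3*j^3 - 13*j^2 - 82*j - 48)/(9*(j^2 - 3*j + 2))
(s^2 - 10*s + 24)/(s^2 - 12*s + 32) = (s - 6)/(s - 8)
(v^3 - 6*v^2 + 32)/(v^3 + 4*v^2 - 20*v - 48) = (v - 4)/(v + 6)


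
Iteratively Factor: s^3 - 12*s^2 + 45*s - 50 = (s - 5)*(s^2 - 7*s + 10) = (s - 5)*(s - 2)*(s - 5)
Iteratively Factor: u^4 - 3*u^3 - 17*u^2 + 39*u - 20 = (u + 4)*(u^3 - 7*u^2 + 11*u - 5) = (u - 1)*(u + 4)*(u^2 - 6*u + 5) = (u - 1)^2*(u + 4)*(u - 5)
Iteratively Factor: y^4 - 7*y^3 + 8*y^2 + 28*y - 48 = (y - 3)*(y^3 - 4*y^2 - 4*y + 16) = (y - 3)*(y - 2)*(y^2 - 2*y - 8) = (y - 3)*(y - 2)*(y + 2)*(y - 4)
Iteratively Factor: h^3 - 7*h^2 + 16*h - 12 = (h - 2)*(h^2 - 5*h + 6) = (h - 2)^2*(h - 3)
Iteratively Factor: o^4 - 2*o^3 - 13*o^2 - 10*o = (o - 5)*(o^3 + 3*o^2 + 2*o) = (o - 5)*(o + 2)*(o^2 + o) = (o - 5)*(o + 1)*(o + 2)*(o)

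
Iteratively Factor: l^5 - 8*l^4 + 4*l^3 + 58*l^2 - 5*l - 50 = (l - 5)*(l^4 - 3*l^3 - 11*l^2 + 3*l + 10) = (l - 5)*(l - 1)*(l^3 - 2*l^2 - 13*l - 10) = (l - 5)*(l - 1)*(l + 1)*(l^2 - 3*l - 10) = (l - 5)^2*(l - 1)*(l + 1)*(l + 2)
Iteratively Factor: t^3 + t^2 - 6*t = (t - 2)*(t^2 + 3*t) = (t - 2)*(t + 3)*(t)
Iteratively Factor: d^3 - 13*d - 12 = (d - 4)*(d^2 + 4*d + 3) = (d - 4)*(d + 3)*(d + 1)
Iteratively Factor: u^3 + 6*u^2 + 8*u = (u)*(u^2 + 6*u + 8) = u*(u + 4)*(u + 2)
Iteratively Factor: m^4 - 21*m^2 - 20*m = (m + 4)*(m^3 - 4*m^2 - 5*m) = (m + 1)*(m + 4)*(m^2 - 5*m) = m*(m + 1)*(m + 4)*(m - 5)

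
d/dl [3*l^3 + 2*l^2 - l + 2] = 9*l^2 + 4*l - 1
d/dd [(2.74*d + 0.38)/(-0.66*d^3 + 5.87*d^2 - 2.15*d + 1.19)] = (3.6168*d^3 - 15.3314*d^2 - 4.4612*d + 4.0776)/(0.4356*d^6 - 7.7484*d^5 + 37.2949*d^4 - 26.8118*d^3 + 18.5931*d^2 - 5.117*d + 1.4161)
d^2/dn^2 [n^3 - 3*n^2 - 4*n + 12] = 6*n - 6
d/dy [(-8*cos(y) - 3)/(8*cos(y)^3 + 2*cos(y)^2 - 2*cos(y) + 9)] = 2*(-64*cos(y)^3 - 44*cos(y)^2 - 6*cos(y) + 39)*sin(y)/(4*cos(y) + cos(2*y) + 2*cos(3*y) + 10)^2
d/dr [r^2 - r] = 2*r - 1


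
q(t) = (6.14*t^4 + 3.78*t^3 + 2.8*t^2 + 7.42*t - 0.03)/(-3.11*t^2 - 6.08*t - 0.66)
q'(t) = (6.22*t + 6.08)*(6.14*t^4 + 3.78*t^3 + 2.8*t^2 + 7.42*t - 0.03)/(-3.11*t^2 - 6.08*t - 0.66)^2 + (24.56*t^3 + 11.34*t^2 + 5.6*t + 7.42)/(-3.11*t^2 - 6.08*t - 0.66)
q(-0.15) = -5.99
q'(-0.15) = -132.17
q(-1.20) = 0.60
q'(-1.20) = -12.16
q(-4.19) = -54.81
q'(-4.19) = 17.74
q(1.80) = -5.02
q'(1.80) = -5.11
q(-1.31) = 2.36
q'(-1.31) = -20.60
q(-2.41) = -37.48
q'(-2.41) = -12.28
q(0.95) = -1.92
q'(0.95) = -2.27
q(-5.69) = -86.71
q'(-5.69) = 24.57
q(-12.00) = -322.47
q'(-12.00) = 49.95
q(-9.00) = -190.49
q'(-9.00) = 38.02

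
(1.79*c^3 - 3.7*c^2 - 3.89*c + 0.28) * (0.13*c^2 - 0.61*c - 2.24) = 0.2327*c^5 - 1.5729*c^4 - 2.2583*c^3 + 10.6973*c^2 + 8.5428*c - 0.6272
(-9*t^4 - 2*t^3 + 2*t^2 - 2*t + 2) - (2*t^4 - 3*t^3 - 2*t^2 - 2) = -11*t^4 + t^3 + 4*t^2 - 2*t + 4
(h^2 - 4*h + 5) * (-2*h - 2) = -2*h^3 + 6*h^2 - 2*h - 10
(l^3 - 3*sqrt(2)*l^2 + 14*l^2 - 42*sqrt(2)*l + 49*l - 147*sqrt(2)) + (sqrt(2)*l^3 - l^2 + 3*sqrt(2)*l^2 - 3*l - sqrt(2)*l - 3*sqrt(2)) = l^3 + sqrt(2)*l^3 + 13*l^2 - 43*sqrt(2)*l + 46*l - 150*sqrt(2)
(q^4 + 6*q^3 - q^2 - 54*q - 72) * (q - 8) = q^5 - 2*q^4 - 49*q^3 - 46*q^2 + 360*q + 576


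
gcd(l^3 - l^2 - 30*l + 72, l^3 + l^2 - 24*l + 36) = l^2 + 3*l - 18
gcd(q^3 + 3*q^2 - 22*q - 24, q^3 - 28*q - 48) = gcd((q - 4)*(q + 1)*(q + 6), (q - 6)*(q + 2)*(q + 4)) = 1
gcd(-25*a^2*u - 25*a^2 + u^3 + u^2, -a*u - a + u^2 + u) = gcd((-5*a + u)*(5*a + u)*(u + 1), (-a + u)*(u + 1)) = u + 1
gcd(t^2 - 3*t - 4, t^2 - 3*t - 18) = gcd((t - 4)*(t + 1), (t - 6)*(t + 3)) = 1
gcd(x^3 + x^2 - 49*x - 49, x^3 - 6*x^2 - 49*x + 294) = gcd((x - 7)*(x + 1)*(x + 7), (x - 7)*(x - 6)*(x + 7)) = x^2 - 49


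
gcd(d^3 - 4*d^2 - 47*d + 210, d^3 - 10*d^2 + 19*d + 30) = d^2 - 11*d + 30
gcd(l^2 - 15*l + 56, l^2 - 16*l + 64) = l - 8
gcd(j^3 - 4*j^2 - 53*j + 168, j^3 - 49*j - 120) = j - 8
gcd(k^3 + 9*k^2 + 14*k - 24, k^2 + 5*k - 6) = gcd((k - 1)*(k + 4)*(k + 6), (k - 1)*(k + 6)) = k^2 + 5*k - 6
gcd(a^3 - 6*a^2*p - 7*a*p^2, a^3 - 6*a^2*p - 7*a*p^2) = -a^3 + 6*a^2*p + 7*a*p^2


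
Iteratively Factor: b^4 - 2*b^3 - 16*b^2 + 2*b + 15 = (b - 1)*(b^3 - b^2 - 17*b - 15) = (b - 1)*(b + 3)*(b^2 - 4*b - 5) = (b - 1)*(b + 1)*(b + 3)*(b - 5)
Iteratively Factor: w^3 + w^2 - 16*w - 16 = (w + 4)*(w^2 - 3*w - 4) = (w + 1)*(w + 4)*(w - 4)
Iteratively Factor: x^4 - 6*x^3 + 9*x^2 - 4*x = (x)*(x^3 - 6*x^2 + 9*x - 4) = x*(x - 4)*(x^2 - 2*x + 1) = x*(x - 4)*(x - 1)*(x - 1)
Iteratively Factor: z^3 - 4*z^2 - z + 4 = (z - 1)*(z^2 - 3*z - 4) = (z - 1)*(z + 1)*(z - 4)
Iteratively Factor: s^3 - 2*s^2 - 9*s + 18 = (s + 3)*(s^2 - 5*s + 6) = (s - 3)*(s + 3)*(s - 2)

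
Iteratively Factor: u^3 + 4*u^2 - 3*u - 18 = (u - 2)*(u^2 + 6*u + 9) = (u - 2)*(u + 3)*(u + 3)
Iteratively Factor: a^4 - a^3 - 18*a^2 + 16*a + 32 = (a - 4)*(a^3 + 3*a^2 - 6*a - 8) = (a - 4)*(a - 2)*(a^2 + 5*a + 4) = (a - 4)*(a - 2)*(a + 1)*(a + 4)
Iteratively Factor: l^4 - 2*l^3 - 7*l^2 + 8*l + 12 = (l + 2)*(l^3 - 4*l^2 + l + 6) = (l - 3)*(l + 2)*(l^2 - l - 2) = (l - 3)*(l - 2)*(l + 2)*(l + 1)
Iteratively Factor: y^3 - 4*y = (y - 2)*(y^2 + 2*y) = (y - 2)*(y + 2)*(y)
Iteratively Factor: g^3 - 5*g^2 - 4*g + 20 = (g - 2)*(g^2 - 3*g - 10) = (g - 5)*(g - 2)*(g + 2)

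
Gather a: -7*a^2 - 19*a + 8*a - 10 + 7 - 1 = -7*a^2 - 11*a - 4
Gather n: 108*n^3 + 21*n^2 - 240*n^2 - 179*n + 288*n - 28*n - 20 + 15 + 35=108*n^3 - 219*n^2 + 81*n + 30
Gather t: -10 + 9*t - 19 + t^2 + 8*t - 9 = t^2 + 17*t - 38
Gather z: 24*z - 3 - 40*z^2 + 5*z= -40*z^2 + 29*z - 3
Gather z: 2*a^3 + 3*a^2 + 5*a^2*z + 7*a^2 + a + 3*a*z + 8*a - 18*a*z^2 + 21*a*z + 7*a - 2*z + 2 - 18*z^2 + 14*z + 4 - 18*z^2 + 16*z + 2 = 2*a^3 + 10*a^2 + 16*a + z^2*(-18*a - 36) + z*(5*a^2 + 24*a + 28) + 8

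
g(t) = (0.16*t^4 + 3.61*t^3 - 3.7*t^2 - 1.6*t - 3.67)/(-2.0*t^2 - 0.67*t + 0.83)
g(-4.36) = 9.00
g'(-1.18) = 19.34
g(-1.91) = 7.16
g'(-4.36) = -0.95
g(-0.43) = -5.28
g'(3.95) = -2.45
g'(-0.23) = 1.91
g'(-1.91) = 0.45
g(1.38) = 0.73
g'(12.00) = -3.70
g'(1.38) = -3.85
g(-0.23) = -4.03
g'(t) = (4.0*t + 0.67)*(0.16*t^4 + 3.61*t^3 - 3.7*t^2 - 1.6*t - 3.67)/(-2.0*t^2 - 0.67*t + 0.83)^2 + (0.64*t^3 + 10.83*t^2 - 7.4*t - 1.6)/(-2.0*t^2 - 0.67*t + 0.83) = (-0.64*t^5 - 7.5416*t^4 - 4.3062*t^3 + 8.2679*t^2 - 20.822*t - 3.7869)/(4.0*t^4 + 2.68*t^3 - 2.8711*t^2 - 1.1122*t + 0.6889)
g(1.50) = 0.30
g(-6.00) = 10.42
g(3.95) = -5.87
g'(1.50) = -3.39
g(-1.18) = 10.78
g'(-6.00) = -0.76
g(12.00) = -30.49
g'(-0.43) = 12.12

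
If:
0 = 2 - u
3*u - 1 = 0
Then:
No Solution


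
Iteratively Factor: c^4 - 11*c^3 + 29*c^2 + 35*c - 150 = (c - 5)*(c^3 - 6*c^2 - c + 30) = (c - 5)*(c - 3)*(c^2 - 3*c - 10) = (c - 5)^2*(c - 3)*(c + 2)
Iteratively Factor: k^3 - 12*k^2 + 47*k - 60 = (k - 5)*(k^2 - 7*k + 12) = (k - 5)*(k - 4)*(k - 3)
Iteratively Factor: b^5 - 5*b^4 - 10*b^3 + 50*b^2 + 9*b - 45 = (b + 1)*(b^4 - 6*b^3 - 4*b^2 + 54*b - 45) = (b - 5)*(b + 1)*(b^3 - b^2 - 9*b + 9) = (b - 5)*(b + 1)*(b + 3)*(b^2 - 4*b + 3) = (b - 5)*(b - 3)*(b + 1)*(b + 3)*(b - 1)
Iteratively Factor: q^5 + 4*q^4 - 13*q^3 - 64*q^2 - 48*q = (q)*(q^4 + 4*q^3 - 13*q^2 - 64*q - 48) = q*(q + 3)*(q^3 + q^2 - 16*q - 16) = q*(q + 1)*(q + 3)*(q^2 - 16) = q*(q - 4)*(q + 1)*(q + 3)*(q + 4)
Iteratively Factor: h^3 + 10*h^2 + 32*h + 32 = (h + 2)*(h^2 + 8*h + 16) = (h + 2)*(h + 4)*(h + 4)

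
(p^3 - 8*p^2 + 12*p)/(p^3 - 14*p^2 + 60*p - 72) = p/(p - 6)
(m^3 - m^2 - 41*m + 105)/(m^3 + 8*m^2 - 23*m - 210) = (m - 3)/(m + 6)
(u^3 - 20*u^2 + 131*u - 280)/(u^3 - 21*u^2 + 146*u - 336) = (u - 5)/(u - 6)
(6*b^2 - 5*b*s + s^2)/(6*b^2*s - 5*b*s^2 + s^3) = 1/s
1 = 1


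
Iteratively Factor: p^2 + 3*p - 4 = (p + 4)*(p - 1)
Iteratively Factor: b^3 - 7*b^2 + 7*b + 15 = (b - 3)*(b^2 - 4*b - 5) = (b - 3)*(b + 1)*(b - 5)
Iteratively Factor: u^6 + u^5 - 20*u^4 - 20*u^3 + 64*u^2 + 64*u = (u + 1)*(u^5 - 20*u^3 + 64*u) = (u - 2)*(u + 1)*(u^4 + 2*u^3 - 16*u^2 - 32*u) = u*(u - 2)*(u + 1)*(u^3 + 2*u^2 - 16*u - 32) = u*(u - 2)*(u + 1)*(u + 4)*(u^2 - 2*u - 8) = u*(u - 4)*(u - 2)*(u + 1)*(u + 4)*(u + 2)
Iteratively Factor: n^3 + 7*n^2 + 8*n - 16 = (n - 1)*(n^2 + 8*n + 16) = (n - 1)*(n + 4)*(n + 4)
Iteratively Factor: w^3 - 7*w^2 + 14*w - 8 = (w - 4)*(w^2 - 3*w + 2) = (w - 4)*(w - 1)*(w - 2)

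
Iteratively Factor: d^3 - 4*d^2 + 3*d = (d - 1)*(d^2 - 3*d) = d*(d - 1)*(d - 3)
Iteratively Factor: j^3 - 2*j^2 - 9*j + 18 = (j + 3)*(j^2 - 5*j + 6) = (j - 2)*(j + 3)*(j - 3)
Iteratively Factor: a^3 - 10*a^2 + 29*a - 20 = (a - 1)*(a^2 - 9*a + 20) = (a - 5)*(a - 1)*(a - 4)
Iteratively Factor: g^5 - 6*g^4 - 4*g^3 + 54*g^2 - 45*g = (g)*(g^4 - 6*g^3 - 4*g^2 + 54*g - 45) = g*(g - 1)*(g^3 - 5*g^2 - 9*g + 45) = g*(g - 3)*(g - 1)*(g^2 - 2*g - 15) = g*(g - 5)*(g - 3)*(g - 1)*(g + 3)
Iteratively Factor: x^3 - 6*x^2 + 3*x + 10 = (x + 1)*(x^2 - 7*x + 10) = (x - 5)*(x + 1)*(x - 2)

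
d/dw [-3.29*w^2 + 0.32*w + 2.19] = 0.32 - 6.58*w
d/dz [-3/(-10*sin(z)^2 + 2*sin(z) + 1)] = 6*(1 - 10*sin(z))*cos(z)/(-10*sin(z)^2 + 2*sin(z) + 1)^2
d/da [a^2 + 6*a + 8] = 2*a + 6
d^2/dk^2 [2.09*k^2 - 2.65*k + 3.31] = 4.18000000000000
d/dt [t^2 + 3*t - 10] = 2*t + 3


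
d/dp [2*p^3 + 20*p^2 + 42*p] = 6*p^2 + 40*p + 42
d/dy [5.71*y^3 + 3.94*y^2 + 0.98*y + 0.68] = 17.13*y^2 + 7.88*y + 0.98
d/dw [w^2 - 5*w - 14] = 2*w - 5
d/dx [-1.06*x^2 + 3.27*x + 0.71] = 3.27 - 2.12*x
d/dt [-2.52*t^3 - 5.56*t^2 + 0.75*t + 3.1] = -7.56*t^2 - 11.12*t + 0.75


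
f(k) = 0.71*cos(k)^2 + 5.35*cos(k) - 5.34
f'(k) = -1.42*sin(k)*cos(k) - 5.35*sin(k)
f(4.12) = -8.11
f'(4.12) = 3.78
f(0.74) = -1.00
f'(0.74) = -4.31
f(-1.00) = -2.24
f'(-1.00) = 5.15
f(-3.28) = -9.94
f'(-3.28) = -0.54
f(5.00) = -3.77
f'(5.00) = 5.52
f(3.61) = -9.55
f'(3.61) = 1.84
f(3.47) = -9.77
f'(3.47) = 1.29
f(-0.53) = -0.20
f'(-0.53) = 3.32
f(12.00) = -0.32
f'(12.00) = 3.51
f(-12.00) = -0.32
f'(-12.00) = -3.51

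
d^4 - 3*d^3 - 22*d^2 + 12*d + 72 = (d - 6)*(d - 2)*(d + 2)*(d + 3)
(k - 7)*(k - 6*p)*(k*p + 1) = k^3*p - 6*k^2*p^2 - 7*k^2*p + k^2 + 42*k*p^2 - 6*k*p - 7*k + 42*p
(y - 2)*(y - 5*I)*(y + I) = y^3 - 2*y^2 - 4*I*y^2 + 5*y + 8*I*y - 10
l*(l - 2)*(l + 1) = l^3 - l^2 - 2*l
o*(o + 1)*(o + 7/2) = o^3 + 9*o^2/2 + 7*o/2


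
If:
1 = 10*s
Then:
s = 1/10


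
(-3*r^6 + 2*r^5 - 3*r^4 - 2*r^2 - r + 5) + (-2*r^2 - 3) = -3*r^6 + 2*r^5 - 3*r^4 - 4*r^2 - r + 2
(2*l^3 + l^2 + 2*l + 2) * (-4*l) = -8*l^4 - 4*l^3 - 8*l^2 - 8*l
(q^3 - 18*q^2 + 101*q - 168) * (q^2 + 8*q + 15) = q^5 - 10*q^4 - 28*q^3 + 370*q^2 + 171*q - 2520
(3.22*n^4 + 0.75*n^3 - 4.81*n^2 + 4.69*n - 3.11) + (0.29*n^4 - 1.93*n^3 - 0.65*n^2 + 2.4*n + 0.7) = 3.51*n^4 - 1.18*n^3 - 5.46*n^2 + 7.09*n - 2.41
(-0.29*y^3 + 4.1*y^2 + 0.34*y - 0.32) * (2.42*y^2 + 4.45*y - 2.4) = -0.7018*y^5 + 8.6315*y^4 + 19.7638*y^3 - 9.1014*y^2 - 2.24*y + 0.768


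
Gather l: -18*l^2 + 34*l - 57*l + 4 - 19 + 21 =-18*l^2 - 23*l + 6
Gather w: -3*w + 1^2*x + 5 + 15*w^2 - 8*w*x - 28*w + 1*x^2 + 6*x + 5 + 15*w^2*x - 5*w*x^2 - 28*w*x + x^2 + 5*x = w^2*(15*x + 15) + w*(-5*x^2 - 36*x - 31) + 2*x^2 + 12*x + 10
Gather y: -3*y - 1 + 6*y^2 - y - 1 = 6*y^2 - 4*y - 2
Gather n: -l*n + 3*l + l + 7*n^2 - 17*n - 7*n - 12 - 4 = 4*l + 7*n^2 + n*(-l - 24) - 16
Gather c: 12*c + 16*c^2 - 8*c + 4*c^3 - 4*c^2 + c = 4*c^3 + 12*c^2 + 5*c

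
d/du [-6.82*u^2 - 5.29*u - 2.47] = -13.64*u - 5.29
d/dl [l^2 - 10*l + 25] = 2*l - 10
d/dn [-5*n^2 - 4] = -10*n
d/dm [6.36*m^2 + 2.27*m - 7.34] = 12.72*m + 2.27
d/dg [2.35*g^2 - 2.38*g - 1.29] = 4.7*g - 2.38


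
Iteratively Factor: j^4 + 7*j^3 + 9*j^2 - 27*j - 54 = (j + 3)*(j^3 + 4*j^2 - 3*j - 18) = (j - 2)*(j + 3)*(j^2 + 6*j + 9) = (j - 2)*(j + 3)^2*(j + 3)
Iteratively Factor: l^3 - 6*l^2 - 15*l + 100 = (l - 5)*(l^2 - l - 20) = (l - 5)*(l + 4)*(l - 5)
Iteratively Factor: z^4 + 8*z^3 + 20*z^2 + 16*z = (z + 2)*(z^3 + 6*z^2 + 8*z) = (z + 2)^2*(z^2 + 4*z) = (z + 2)^2*(z + 4)*(z)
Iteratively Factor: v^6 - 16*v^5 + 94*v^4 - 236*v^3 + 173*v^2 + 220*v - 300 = (v - 3)*(v^5 - 13*v^4 + 55*v^3 - 71*v^2 - 40*v + 100) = (v - 3)*(v - 2)*(v^4 - 11*v^3 + 33*v^2 - 5*v - 50) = (v - 5)*(v - 3)*(v - 2)*(v^3 - 6*v^2 + 3*v + 10) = (v - 5)*(v - 3)*(v - 2)^2*(v^2 - 4*v - 5) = (v - 5)*(v - 3)*(v - 2)^2*(v + 1)*(v - 5)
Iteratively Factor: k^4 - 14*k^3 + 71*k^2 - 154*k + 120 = (k - 5)*(k^3 - 9*k^2 + 26*k - 24) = (k - 5)*(k - 2)*(k^2 - 7*k + 12) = (k - 5)*(k - 4)*(k - 2)*(k - 3)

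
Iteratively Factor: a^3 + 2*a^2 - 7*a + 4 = (a + 4)*(a^2 - 2*a + 1) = (a - 1)*(a + 4)*(a - 1)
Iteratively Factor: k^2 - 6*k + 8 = (k - 2)*(k - 4)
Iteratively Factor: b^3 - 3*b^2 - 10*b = (b)*(b^2 - 3*b - 10) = b*(b - 5)*(b + 2)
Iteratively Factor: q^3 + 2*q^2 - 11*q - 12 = (q + 1)*(q^2 + q - 12) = (q - 3)*(q + 1)*(q + 4)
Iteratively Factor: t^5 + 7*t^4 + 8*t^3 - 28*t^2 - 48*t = (t + 3)*(t^4 + 4*t^3 - 4*t^2 - 16*t) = (t - 2)*(t + 3)*(t^3 + 6*t^2 + 8*t) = t*(t - 2)*(t + 3)*(t^2 + 6*t + 8) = t*(t - 2)*(t + 2)*(t + 3)*(t + 4)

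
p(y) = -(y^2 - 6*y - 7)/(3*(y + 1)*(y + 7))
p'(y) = -(2*y - 6)/(3*(y + 1)*(y + 7)) + (y^2 - 6*y - 7)/(3*(y + 1)*(y + 7)^2) + (y^2 - 6*y - 7)/(3*(y + 1)^2*(y + 7))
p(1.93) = 0.19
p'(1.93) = -0.06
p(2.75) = 0.15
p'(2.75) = -0.05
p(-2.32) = 0.66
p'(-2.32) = -0.21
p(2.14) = 0.18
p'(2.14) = -0.06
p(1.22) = 0.23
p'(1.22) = -0.07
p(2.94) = 0.14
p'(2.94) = -0.05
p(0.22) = 0.31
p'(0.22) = -0.09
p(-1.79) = 0.56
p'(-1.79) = -0.17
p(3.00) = 0.13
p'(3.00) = -0.05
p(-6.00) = 4.33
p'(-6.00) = -4.67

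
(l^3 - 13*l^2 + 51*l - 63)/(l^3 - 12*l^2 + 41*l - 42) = (l - 3)/(l - 2)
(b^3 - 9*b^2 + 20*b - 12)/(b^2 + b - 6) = (b^2 - 7*b + 6)/(b + 3)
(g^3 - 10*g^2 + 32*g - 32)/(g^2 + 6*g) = (g^3 - 10*g^2 + 32*g - 32)/(g*(g + 6))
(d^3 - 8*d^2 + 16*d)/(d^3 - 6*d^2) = (d^2 - 8*d + 16)/(d*(d - 6))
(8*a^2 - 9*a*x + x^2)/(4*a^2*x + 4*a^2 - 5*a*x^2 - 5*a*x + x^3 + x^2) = (-8*a + x)/(-4*a*x - 4*a + x^2 + x)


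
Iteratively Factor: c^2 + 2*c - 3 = (c - 1)*(c + 3)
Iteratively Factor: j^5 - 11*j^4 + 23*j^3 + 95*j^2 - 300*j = (j)*(j^4 - 11*j^3 + 23*j^2 + 95*j - 300) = j*(j + 3)*(j^3 - 14*j^2 + 65*j - 100) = j*(j - 5)*(j + 3)*(j^2 - 9*j + 20) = j*(j - 5)^2*(j + 3)*(j - 4)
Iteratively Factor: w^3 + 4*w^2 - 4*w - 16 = (w + 4)*(w^2 - 4) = (w - 2)*(w + 4)*(w + 2)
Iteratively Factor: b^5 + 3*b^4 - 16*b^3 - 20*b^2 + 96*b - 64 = (b - 2)*(b^4 + 5*b^3 - 6*b^2 - 32*b + 32) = (b - 2)*(b + 4)*(b^3 + b^2 - 10*b + 8) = (b - 2)*(b + 4)^2*(b^2 - 3*b + 2) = (b - 2)^2*(b + 4)^2*(b - 1)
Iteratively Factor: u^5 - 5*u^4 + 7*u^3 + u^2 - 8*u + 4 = (u - 2)*(u^4 - 3*u^3 + u^2 + 3*u - 2) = (u - 2)*(u + 1)*(u^3 - 4*u^2 + 5*u - 2) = (u - 2)*(u - 1)*(u + 1)*(u^2 - 3*u + 2) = (u - 2)*(u - 1)^2*(u + 1)*(u - 2)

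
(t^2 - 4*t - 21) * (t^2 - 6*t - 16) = t^4 - 10*t^3 - 13*t^2 + 190*t + 336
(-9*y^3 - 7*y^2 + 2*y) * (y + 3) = -9*y^4 - 34*y^3 - 19*y^2 + 6*y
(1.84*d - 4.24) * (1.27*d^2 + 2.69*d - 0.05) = 2.3368*d^3 - 0.4352*d^2 - 11.4976*d + 0.212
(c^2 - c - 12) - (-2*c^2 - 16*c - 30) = 3*c^2 + 15*c + 18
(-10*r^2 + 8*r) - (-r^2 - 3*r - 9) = -9*r^2 + 11*r + 9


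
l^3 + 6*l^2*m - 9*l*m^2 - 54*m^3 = (l - 3*m)*(l + 3*m)*(l + 6*m)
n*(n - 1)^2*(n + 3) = n^4 + n^3 - 5*n^2 + 3*n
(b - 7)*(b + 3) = b^2 - 4*b - 21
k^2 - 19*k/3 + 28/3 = (k - 4)*(k - 7/3)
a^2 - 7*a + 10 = (a - 5)*(a - 2)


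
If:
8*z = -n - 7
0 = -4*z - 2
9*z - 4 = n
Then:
No Solution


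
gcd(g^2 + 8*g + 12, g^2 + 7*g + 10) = g + 2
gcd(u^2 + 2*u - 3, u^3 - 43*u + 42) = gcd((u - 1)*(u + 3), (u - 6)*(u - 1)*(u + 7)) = u - 1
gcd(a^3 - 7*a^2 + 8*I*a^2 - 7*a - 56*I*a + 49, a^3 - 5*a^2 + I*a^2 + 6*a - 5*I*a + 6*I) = a + I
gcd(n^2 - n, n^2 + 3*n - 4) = n - 1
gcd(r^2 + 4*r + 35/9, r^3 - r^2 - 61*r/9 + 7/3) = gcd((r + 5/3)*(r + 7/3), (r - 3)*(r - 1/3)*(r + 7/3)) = r + 7/3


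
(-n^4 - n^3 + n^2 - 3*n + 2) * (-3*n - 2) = 3*n^5 + 5*n^4 - n^3 + 7*n^2 - 4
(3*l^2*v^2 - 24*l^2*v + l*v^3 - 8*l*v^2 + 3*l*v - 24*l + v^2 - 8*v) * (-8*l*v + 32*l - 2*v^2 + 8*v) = -24*l^3*v^3 + 288*l^3*v^2 - 768*l^3*v - 14*l^2*v^4 + 168*l^2*v^3 - 472*l^2*v^2 + 288*l^2*v - 768*l^2 - 2*l*v^5 + 24*l*v^4 - 78*l*v^3 + 168*l*v^2 - 448*l*v - 2*v^4 + 24*v^3 - 64*v^2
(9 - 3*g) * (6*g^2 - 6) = -18*g^3 + 54*g^2 + 18*g - 54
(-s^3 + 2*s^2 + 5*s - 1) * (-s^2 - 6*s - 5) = s^5 + 4*s^4 - 12*s^3 - 39*s^2 - 19*s + 5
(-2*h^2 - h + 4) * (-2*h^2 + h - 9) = 4*h^4 + 9*h^2 + 13*h - 36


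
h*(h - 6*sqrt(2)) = h^2 - 6*sqrt(2)*h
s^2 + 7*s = s*(s + 7)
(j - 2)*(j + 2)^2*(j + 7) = j^4 + 9*j^3 + 10*j^2 - 36*j - 56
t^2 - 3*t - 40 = (t - 8)*(t + 5)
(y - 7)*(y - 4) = y^2 - 11*y + 28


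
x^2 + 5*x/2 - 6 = (x - 3/2)*(x + 4)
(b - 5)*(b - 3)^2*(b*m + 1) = b^4*m - 11*b^3*m + b^3 + 39*b^2*m - 11*b^2 - 45*b*m + 39*b - 45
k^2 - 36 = (k - 6)*(k + 6)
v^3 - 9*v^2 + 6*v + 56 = (v - 7)*(v - 4)*(v + 2)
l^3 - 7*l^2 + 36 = (l - 6)*(l - 3)*(l + 2)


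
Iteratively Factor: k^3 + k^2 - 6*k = (k)*(k^2 + k - 6) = k*(k - 2)*(k + 3)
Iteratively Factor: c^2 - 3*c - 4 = (c - 4)*(c + 1)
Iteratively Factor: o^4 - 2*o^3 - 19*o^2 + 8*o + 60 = (o + 3)*(o^3 - 5*o^2 - 4*o + 20) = (o - 2)*(o + 3)*(o^2 - 3*o - 10) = (o - 5)*(o - 2)*(o + 3)*(o + 2)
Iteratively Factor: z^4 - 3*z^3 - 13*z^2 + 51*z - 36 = (z - 3)*(z^3 - 13*z + 12) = (z - 3)*(z - 1)*(z^2 + z - 12) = (z - 3)*(z - 1)*(z + 4)*(z - 3)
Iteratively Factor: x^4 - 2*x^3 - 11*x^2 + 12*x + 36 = (x - 3)*(x^3 + x^2 - 8*x - 12) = (x - 3)^2*(x^2 + 4*x + 4) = (x - 3)^2*(x + 2)*(x + 2)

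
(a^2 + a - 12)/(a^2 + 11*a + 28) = (a - 3)/(a + 7)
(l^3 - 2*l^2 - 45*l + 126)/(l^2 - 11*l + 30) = (l^2 + 4*l - 21)/(l - 5)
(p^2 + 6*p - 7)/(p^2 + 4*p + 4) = (p^2 + 6*p - 7)/(p^2 + 4*p + 4)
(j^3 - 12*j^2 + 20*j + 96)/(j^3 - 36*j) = (j^2 - 6*j - 16)/(j*(j + 6))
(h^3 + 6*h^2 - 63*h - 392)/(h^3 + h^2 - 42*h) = (h^2 - h - 56)/(h*(h - 6))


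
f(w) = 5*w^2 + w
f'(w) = 10*w + 1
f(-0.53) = 0.87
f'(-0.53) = -4.30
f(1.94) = 20.76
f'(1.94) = 20.40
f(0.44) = 1.41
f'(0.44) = 5.40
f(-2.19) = 21.79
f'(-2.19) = -20.90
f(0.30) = 0.75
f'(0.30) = 4.00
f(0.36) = 1.01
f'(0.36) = 4.60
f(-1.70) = 12.75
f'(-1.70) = -16.00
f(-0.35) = 0.26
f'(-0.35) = -2.50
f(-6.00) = 174.00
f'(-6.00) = -59.00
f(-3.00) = 42.00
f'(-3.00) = -29.00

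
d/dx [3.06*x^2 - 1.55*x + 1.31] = 6.12*x - 1.55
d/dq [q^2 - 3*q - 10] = 2*q - 3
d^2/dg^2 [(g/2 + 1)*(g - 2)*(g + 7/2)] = 3*g + 7/2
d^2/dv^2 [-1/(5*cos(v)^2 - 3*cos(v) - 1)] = (-100*sin(v)^4 + 79*sin(v)^2 - 213*cos(v)/4 + 45*cos(3*v)/4 + 49)/(5*sin(v)^2 + 3*cos(v) - 4)^3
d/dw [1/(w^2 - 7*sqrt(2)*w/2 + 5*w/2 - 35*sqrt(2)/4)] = 8*(-4*w - 5 + 7*sqrt(2))/(4*w^2 - 14*sqrt(2)*w + 10*w - 35*sqrt(2))^2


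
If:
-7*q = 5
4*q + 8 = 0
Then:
No Solution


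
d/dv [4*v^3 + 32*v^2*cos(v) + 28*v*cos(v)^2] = -32*v^2*sin(v) + 12*v^2 - 28*v*sin(2*v) + 64*v*cos(v) + 28*cos(v)^2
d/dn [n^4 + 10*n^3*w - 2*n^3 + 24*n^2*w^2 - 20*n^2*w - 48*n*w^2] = 4*n^3 + 30*n^2*w - 6*n^2 + 48*n*w^2 - 40*n*w - 48*w^2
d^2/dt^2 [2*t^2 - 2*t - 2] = 4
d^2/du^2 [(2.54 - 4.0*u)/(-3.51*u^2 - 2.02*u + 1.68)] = ((1.6708 - 84.24*u)*(3.51*u^2 + 2.02*u - 1.68) + (4.0*u - 2.54)*(7.02*u + 2.02)*(14.04*u + 4.04))/(3.51*u^2 + 2.02*u - 1.68)^3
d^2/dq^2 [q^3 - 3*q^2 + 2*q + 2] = 6*q - 6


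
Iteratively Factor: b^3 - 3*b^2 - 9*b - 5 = (b + 1)*(b^2 - 4*b - 5) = (b - 5)*(b + 1)*(b + 1)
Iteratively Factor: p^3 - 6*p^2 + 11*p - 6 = (p - 2)*(p^2 - 4*p + 3) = (p - 2)*(p - 1)*(p - 3)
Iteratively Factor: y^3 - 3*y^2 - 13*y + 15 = (y - 5)*(y^2 + 2*y - 3) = (y - 5)*(y + 3)*(y - 1)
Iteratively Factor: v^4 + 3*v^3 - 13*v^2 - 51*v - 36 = (v - 4)*(v^3 + 7*v^2 + 15*v + 9) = (v - 4)*(v + 3)*(v^2 + 4*v + 3) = (v - 4)*(v + 1)*(v + 3)*(v + 3)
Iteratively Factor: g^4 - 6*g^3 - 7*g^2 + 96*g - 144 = (g + 4)*(g^3 - 10*g^2 + 33*g - 36) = (g - 3)*(g + 4)*(g^2 - 7*g + 12) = (g - 3)^2*(g + 4)*(g - 4)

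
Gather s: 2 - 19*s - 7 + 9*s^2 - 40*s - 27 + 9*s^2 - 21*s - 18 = 18*s^2 - 80*s - 50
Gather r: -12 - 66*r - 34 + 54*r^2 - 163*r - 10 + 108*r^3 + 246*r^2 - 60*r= 108*r^3 + 300*r^2 - 289*r - 56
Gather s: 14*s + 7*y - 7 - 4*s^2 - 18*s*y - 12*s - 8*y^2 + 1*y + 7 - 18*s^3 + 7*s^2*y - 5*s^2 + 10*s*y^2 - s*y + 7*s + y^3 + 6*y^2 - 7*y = -18*s^3 + s^2*(7*y - 9) + s*(10*y^2 - 19*y + 9) + y^3 - 2*y^2 + y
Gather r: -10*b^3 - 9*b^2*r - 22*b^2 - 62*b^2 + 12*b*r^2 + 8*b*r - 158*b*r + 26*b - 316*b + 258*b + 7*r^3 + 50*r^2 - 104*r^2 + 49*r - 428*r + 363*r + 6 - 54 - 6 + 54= -10*b^3 - 84*b^2 - 32*b + 7*r^3 + r^2*(12*b - 54) + r*(-9*b^2 - 150*b - 16)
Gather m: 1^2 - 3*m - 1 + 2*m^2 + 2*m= 2*m^2 - m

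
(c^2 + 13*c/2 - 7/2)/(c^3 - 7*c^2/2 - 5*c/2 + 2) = (c + 7)/(c^2 - 3*c - 4)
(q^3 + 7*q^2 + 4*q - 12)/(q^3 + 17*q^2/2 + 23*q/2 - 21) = 2*(q + 2)/(2*q + 7)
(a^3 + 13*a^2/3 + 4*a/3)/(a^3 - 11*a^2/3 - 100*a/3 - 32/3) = a/(a - 8)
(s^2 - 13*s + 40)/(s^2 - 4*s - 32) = (s - 5)/(s + 4)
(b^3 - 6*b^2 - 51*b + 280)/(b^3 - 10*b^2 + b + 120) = (b + 7)/(b + 3)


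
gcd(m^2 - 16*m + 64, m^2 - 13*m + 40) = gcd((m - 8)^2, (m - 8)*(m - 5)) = m - 8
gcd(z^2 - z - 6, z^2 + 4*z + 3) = 1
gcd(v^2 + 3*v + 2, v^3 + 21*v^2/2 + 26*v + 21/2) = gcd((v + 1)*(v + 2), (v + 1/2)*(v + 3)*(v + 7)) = 1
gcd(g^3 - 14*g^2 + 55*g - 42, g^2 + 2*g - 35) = 1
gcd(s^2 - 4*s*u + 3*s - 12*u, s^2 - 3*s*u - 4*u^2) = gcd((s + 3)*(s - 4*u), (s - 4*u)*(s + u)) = s - 4*u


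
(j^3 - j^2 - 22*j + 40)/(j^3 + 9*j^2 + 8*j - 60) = (j - 4)/(j + 6)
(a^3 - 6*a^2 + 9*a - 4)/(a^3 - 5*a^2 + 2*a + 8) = (a^2 - 2*a + 1)/(a^2 - a - 2)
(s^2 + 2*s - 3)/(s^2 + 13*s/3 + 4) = 3*(s - 1)/(3*s + 4)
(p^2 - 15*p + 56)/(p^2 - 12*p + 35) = (p - 8)/(p - 5)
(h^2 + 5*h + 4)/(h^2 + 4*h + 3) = (h + 4)/(h + 3)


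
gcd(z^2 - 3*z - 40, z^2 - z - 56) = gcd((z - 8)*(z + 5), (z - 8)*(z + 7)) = z - 8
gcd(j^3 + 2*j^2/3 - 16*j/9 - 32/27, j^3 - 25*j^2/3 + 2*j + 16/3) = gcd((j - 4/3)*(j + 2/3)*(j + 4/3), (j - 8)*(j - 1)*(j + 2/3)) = j + 2/3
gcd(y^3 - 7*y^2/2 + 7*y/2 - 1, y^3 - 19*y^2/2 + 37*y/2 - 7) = y^2 - 5*y/2 + 1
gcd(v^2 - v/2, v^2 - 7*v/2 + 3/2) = v - 1/2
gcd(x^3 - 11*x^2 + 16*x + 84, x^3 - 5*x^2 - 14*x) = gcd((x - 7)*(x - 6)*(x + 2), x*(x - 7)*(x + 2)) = x^2 - 5*x - 14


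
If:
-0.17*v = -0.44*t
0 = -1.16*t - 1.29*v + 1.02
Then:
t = 0.23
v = 0.59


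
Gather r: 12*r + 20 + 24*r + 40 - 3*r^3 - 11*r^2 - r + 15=-3*r^3 - 11*r^2 + 35*r + 75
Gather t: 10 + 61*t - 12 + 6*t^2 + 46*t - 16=6*t^2 + 107*t - 18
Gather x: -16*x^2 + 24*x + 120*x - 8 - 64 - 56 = -16*x^2 + 144*x - 128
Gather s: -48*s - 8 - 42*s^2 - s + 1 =-42*s^2 - 49*s - 7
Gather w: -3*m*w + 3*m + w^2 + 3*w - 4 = 3*m + w^2 + w*(3 - 3*m) - 4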